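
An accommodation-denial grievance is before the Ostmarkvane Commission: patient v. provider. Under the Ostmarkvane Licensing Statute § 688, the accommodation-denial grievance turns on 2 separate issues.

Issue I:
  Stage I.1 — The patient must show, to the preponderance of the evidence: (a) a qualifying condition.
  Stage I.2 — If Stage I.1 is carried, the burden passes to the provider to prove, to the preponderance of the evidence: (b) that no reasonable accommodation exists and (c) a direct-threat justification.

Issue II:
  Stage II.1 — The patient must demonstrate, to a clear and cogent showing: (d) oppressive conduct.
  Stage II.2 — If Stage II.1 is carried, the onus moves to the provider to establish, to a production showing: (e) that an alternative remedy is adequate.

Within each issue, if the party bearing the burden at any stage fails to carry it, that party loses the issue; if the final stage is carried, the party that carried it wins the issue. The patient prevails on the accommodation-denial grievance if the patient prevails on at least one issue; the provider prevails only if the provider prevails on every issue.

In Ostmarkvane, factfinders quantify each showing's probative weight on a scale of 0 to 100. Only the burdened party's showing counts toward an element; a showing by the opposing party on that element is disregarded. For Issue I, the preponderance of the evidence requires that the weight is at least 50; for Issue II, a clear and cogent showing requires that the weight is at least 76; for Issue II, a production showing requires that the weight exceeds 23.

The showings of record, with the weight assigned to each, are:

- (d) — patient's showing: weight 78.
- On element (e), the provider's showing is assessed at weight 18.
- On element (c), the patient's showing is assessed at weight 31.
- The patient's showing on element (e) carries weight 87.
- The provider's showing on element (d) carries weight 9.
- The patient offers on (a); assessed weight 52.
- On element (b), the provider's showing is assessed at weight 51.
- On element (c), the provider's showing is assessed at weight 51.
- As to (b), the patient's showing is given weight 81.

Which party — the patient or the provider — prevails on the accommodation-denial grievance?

— Issue I —
Stage I.1 (patient, the preponderance of the evidence, weight is at least 50): (a) 52 ≥ 50 — meets.
  Stage I.1 is satisfied; the onus moves to the provider.
Stage I.2 (provider, the preponderance of the evidence, weight is at least 50): (b) 51 (patient's 81 disregarded) ≥ 50 — meets; (c) 51 (patient's 31 disregarded) ≥ 50 — meets.
  Stage I.2 carried; the final stage is satisfied.
With every stage satisfied, the provider prevails on this issue.
— Issue II —
Stage II.1 — burden on patient; standard: a clear and cogent showing (weight is at least 76).
    (d): 78 (provider's 9 disregarded) ≥ 76 [met]
  Stage II.1 carried; the burden shifts to the provider.
Stage II.2 — burden on provider; standard: a production showing (weight exceeds 23).
    (e): 18 (patient's 87 disregarded) ≤ 23 [not met]
  Stage II.2 not carried; the provider fails its burden.
So the patient prevails on this issue.
Per-issue: Issue I → provider; Issue II → patient. The patient must prevail on at least one issue; overall, the patient prevails.

patient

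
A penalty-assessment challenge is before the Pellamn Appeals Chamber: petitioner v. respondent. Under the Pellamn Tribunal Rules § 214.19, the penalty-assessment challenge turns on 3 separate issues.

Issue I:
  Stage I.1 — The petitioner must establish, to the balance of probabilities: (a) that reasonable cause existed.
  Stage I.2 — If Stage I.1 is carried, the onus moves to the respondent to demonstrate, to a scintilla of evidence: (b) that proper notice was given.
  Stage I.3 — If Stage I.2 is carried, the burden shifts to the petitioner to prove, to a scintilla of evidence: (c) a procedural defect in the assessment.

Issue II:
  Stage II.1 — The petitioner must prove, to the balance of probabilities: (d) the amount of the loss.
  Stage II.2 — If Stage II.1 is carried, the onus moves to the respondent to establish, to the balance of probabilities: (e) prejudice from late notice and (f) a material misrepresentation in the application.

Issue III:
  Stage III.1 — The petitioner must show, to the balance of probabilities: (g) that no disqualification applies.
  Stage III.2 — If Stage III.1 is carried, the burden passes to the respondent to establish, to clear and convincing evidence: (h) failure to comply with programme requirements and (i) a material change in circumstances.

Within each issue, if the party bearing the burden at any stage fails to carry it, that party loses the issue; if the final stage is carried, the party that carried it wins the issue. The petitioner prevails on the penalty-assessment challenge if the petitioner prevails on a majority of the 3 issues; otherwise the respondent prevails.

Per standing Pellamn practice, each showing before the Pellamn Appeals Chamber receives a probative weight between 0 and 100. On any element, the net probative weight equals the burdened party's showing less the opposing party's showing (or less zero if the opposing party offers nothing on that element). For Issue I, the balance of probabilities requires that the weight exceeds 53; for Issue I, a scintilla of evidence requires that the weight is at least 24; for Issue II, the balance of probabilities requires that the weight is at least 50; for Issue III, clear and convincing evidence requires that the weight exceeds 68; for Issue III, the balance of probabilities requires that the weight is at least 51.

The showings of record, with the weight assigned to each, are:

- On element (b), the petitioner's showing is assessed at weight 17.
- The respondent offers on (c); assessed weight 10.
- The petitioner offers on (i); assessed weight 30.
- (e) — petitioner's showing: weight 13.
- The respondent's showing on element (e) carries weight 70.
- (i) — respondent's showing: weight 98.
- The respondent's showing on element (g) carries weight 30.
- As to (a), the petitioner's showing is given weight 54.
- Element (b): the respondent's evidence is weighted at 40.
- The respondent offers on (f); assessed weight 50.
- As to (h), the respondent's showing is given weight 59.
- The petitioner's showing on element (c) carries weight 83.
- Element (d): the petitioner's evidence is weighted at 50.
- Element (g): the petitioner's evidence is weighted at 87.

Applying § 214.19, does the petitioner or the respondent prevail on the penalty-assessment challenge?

— Issue I —
At Stage I.1 the petitioner must meet the balance of probabilities (weight exceeds 53): on (a) the weight is 54, > 53, so (a) meets the standard.
  Stage I.1 carried; the burden shifts to the respondent.
At Stage I.2 the respondent must meet a scintilla of evidence (weight is at least 24): on (b) the weight is 40 less the opposing 17 gives net 23, which does not reach 24, so (b) does not meet the standard.
  Stage I.2 not carried; the respondent fails its burden.
The analysis ends at Stage I.2; the petitioner prevails on this issue.
— Issue II —
Stage II.1 — burden on petitioner; standard: the balance of probabilities (weight is at least 50).
    (d): 50 ≥ 50 [met]
  The petitioner carries Stage II.1; the respondent now bears the burden.
Stage II.2 — burden on respondent; standard: the balance of probabilities (weight is at least 50).
    (e): 70 − 13 = 57 ≥ 50 [met]
    (f): 50 ≥ 50 [met]
  All elements met at the final stage.
All stages carried — the respondent prevails on this issue.
— Issue III —
Stage III.1 (petitioner, the balance of probabilities, weight is at least 51): (g) net 87−30=57 ≥ 51 — meets.
  Stage III.1 carried; the burden shifts to the respondent.
Stage III.2 (respondent, clear and convincing evidence, weight exceeds 68): (h) 59 ≤ 68 — fails; (i) net 98−30=68 ≤ 68 — fails.
  The respondent does not carry Stage III.2.
So the petitioner prevails on this issue.
Per-issue: Issue I → petitioner; Issue II → respondent; Issue III → petitioner. The petitioner must prevail on a majority of issues; overall, the petitioner prevails.

petitioner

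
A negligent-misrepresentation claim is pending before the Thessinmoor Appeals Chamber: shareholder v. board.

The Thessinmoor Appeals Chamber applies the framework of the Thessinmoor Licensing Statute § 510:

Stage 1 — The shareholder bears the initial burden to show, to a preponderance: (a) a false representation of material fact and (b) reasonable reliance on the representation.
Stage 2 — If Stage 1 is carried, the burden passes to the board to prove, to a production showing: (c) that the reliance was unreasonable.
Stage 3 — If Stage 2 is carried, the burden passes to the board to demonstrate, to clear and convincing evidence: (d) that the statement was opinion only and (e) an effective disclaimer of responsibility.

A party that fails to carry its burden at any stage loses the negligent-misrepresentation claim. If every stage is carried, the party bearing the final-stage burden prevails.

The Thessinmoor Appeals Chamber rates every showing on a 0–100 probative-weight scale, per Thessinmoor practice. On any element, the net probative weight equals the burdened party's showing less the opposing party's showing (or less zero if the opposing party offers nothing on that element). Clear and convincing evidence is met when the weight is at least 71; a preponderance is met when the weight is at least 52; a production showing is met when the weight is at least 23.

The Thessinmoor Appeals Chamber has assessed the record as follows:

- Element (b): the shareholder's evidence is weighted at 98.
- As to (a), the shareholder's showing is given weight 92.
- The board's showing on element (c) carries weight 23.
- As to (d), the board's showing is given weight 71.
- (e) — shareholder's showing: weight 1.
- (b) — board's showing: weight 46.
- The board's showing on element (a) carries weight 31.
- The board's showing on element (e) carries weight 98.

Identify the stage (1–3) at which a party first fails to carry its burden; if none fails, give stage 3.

stage 3

Stage 1 — burden on shareholder; standard: a preponderance (weight is at least 52).
    (a): 92 − 31 = 61 ≥ 52 [met]
    (b): 98 − 46 = 52 ≥ 52 [met]
  All elements met. The burden passes to the board.
Stage 2 — burden on board; standard: a production showing (weight is at least 23).
    (c): 23 ≥ 23 [met]
  All elements met. The board retains the burden for Stage 3.
Stage 3 — burden on board; standard: clear and convincing evidence (weight is at least 71).
    (d): 71 ≥ 71 [met]
    (e): 98 − 1 = 97 ≥ 71 [met]
  The board carries the last stage.
All stages carried — the board prevails.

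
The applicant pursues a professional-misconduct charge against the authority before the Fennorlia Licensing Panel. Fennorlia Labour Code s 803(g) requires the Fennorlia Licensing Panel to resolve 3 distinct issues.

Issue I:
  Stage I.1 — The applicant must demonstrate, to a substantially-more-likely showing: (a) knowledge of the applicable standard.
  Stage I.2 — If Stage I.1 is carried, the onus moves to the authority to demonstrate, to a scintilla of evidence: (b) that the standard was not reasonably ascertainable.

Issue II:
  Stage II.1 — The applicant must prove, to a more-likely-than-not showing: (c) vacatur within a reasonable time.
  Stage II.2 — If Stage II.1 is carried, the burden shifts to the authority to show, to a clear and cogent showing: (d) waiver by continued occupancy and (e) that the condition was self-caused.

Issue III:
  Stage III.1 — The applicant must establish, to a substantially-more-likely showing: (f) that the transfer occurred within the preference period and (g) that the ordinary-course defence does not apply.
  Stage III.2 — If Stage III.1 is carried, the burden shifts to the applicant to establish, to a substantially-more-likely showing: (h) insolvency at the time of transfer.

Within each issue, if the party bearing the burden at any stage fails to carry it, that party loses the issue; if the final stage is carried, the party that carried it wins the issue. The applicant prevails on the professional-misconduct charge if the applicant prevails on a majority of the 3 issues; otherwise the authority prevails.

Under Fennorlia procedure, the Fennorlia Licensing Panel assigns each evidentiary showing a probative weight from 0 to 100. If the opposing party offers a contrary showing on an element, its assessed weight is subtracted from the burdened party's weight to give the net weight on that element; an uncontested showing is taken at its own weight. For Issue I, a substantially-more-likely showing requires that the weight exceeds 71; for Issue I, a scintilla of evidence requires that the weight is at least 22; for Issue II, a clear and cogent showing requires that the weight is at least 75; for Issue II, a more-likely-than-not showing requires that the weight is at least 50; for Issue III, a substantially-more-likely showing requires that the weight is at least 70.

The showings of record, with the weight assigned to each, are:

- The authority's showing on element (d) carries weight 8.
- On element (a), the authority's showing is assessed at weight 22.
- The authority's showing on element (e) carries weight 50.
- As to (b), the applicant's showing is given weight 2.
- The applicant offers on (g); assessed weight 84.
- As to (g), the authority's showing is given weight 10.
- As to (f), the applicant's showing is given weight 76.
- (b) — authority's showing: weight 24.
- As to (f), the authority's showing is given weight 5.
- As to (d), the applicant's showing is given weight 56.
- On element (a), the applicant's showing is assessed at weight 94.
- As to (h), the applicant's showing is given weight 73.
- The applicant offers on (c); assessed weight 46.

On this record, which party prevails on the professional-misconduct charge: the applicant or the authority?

authority

— Issue I —
At Stage I.1 the applicant must meet a substantially-more-likely showing (weight exceeds 71): on (a) the weight is 94 less the opposing 22 gives net 72, > 71, so (a) meets the standard.
  The applicant carries Stage I.1; the authority now bears the burden.
At Stage I.2 the authority must meet a scintilla of evidence (weight is at least 22): on (b) the weight is 24 less the opposing 2 gives net 22, which does reach 22, so (b) meets the standard.
  Stage I.2 carried; the final stage is satisfied.
All stages carried — the authority prevails on this issue.
— Issue II —
Stage II.1 — burden on applicant; standard: a more-likely-than-not showing (weight is at least 50).
    (c): 46 < 50 [not met]
  Stage II.1 not carried; the applicant fails its burden.
The analysis ends at Stage II.1; the authority prevails on this issue.
— Issue III —
At Stage III.1 the applicant must meet a substantially-more-likely showing (weight is at least 70): on (f) the weight is 76 less the opposing 5 gives net 71, ≥ 70, so (f) meets the standard; on (g) the weight is 84 less the opposing 10 gives net 74, which does reach 70, so (g) meets the standard.
  All elements met. The applicant retains the burden for Stage III.2.
At Stage III.2 the applicant must meet a substantially-more-likely showing (weight is at least 70): on (h) the weight is 73, which does reach 70, so (h) meets the standard.
  Stage III.2 carried; the final stage is satisfied.
With every stage satisfied, the applicant prevails on this issue.
Per-issue: Issue I → authority; Issue II → authority; Issue III → applicant. The applicant must prevail on a majority of issues; overall, the authority prevails.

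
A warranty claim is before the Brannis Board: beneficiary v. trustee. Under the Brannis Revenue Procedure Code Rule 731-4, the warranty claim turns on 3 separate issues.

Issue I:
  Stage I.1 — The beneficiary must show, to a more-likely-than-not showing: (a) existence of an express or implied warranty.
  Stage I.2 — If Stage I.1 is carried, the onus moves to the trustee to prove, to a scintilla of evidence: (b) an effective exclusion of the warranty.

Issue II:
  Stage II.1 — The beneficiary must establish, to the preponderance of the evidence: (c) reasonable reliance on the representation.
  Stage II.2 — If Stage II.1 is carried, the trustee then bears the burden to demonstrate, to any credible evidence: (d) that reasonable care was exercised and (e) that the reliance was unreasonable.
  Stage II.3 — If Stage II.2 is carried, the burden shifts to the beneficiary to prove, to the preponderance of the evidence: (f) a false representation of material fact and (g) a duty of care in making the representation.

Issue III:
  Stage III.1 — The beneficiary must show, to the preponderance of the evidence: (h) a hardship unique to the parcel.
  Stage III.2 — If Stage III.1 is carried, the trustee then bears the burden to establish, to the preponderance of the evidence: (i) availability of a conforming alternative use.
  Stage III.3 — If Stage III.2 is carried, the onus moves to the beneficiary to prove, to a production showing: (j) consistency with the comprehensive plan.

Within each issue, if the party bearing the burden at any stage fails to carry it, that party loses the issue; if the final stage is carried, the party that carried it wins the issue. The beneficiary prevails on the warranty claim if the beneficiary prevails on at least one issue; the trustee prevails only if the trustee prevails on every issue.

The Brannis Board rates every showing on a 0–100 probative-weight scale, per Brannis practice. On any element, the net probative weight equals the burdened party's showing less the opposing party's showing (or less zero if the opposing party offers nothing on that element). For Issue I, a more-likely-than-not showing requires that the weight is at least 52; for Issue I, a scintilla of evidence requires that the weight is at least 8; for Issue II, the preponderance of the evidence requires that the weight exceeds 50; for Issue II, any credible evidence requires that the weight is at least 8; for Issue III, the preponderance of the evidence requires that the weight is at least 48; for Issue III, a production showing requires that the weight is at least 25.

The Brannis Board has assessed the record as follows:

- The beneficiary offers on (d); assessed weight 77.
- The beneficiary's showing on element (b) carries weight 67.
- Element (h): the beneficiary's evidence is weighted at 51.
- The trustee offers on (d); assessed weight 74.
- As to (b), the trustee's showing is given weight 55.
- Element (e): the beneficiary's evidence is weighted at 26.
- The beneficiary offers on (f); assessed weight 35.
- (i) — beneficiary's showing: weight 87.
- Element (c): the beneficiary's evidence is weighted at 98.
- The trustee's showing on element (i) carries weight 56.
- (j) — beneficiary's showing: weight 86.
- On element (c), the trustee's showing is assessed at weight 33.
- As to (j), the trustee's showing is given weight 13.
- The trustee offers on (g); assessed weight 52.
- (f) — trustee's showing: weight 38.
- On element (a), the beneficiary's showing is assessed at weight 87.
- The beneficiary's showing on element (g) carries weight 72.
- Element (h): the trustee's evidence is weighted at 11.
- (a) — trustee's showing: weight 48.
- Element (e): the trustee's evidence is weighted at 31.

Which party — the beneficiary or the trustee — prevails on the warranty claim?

beneficiary

— Issue I —
At Stage I.1 the beneficiary must meet a more-likely-than-not showing (weight is at least 52): on (a) the weight is 87 less the opposing 48 gives net 39, which does not reach 52, so (a) does not meet the standard.
  Not every element is met, so the beneficiary fails to carry Stage I.1.
The analysis ends at Stage I.1; the trustee prevails on this issue.
— Issue II —
Stage II.1 (beneficiary, the preponderance of the evidence, weight exceeds 50): (c) net 98−33=65 > 50 — meets.
  Stage II.1 carried; the burden shifts to the trustee.
Stage II.2 (trustee, any credible evidence, weight is at least 8): (d) net 74−77=-3 < 8 — fails; (e) net 31−26=5 < 8 — fails.
  The trustee does not carry Stage II.2.
So the beneficiary prevails on this issue.
— Issue III —
At Stage III.1 the beneficiary must meet the preponderance of the evidence (weight is at least 48): on (h) the weight is 51 less the opposing 11 gives net 40, which does not reach 48, so (h) does not meet the standard.
  Not every element is met, so the beneficiary fails to carry Stage III.1.
The analysis ends at Stage III.1; the trustee prevails on this issue.
Per-issue: Issue I → trustee; Issue II → beneficiary; Issue III → trustee. The beneficiary must prevail on at least one issue; overall, the beneficiary prevails.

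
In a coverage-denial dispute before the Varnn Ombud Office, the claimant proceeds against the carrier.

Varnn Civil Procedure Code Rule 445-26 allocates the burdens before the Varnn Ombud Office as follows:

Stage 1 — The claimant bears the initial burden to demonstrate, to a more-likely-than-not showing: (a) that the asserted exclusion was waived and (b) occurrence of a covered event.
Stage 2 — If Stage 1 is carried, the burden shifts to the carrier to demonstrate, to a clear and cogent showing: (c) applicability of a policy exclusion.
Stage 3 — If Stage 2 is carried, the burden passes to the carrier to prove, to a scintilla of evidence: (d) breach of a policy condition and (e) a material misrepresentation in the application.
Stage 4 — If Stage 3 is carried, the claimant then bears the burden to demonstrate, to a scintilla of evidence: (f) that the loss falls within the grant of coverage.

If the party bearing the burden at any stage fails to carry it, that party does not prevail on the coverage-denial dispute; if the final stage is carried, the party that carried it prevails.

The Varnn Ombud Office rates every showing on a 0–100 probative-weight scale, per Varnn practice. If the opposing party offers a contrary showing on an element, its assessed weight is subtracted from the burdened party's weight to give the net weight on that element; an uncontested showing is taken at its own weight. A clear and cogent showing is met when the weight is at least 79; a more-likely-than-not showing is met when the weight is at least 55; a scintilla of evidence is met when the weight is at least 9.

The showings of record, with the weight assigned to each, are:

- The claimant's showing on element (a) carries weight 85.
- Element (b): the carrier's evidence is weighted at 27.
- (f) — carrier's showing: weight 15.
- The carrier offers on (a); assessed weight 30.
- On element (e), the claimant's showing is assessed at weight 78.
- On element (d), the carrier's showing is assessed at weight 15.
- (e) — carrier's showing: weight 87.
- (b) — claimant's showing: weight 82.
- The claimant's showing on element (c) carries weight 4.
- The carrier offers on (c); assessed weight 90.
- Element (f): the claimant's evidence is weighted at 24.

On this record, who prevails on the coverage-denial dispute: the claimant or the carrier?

claimant

At Stage 1 the claimant must meet a more-likely-than-not showing (weight is at least 55): on (a) the weight is 85 less the opposing 30 gives net 55, which does reach 55, so (a) meets the standard; on (b) the weight is 82 less the opposing 27 gives net 55, ≥ 55, so (b) meets the standard.
  Stage 1 is satisfied; the onus moves to the carrier.
At Stage 2 the carrier must meet a clear and cogent showing (weight is at least 79): on (c) the weight is 90 less the opposing 4 gives net 86, which does reach 79, so (c) meets the standard.
  Stage 2 is satisfied; the carrier continues to bear the burden.
At Stage 3 the carrier must meet a scintilla of evidence (weight is at least 9): on (d) the weight is 15, ≥ 9, so (d) meets the standard; on (e) the weight is 87 less the opposing 78 gives net 9, which does reach 9, so (e) meets the standard.
  Stage 3 carried; the burden shifts to the claimant.
At Stage 4 the claimant must meet a scintilla of evidence (weight is at least 9): on (f) the weight is 24 less the opposing 15 gives net 9, which does reach 9, so (f) meets the standard.
  All elements met at the final stage.
With every stage satisfied, the claimant prevails.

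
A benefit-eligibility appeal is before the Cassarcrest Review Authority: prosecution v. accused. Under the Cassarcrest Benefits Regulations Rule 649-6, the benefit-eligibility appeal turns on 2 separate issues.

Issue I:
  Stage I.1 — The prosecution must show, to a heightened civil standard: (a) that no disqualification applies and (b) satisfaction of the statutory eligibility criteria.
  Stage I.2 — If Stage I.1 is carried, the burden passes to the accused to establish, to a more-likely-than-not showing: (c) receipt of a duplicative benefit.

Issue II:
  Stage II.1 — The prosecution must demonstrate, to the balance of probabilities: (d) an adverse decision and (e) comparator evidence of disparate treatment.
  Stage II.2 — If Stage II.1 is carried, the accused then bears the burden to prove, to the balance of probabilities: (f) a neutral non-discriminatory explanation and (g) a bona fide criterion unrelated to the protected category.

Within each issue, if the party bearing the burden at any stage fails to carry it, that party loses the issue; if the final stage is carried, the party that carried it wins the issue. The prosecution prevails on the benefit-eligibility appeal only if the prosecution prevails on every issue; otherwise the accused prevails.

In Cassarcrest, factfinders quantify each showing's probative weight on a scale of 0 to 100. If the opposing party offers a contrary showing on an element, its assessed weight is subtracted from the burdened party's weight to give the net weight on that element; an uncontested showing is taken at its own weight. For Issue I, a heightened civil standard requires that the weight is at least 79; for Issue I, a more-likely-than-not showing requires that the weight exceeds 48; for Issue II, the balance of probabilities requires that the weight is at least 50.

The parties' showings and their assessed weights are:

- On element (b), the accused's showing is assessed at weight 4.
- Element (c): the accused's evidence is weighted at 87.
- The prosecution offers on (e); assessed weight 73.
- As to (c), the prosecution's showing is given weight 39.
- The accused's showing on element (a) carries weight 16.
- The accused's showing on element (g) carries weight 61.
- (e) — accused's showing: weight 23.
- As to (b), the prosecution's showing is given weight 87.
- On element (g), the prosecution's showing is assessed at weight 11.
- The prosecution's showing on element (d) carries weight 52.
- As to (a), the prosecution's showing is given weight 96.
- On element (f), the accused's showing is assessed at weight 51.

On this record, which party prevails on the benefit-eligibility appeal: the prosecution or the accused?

accused

— Issue I —
Stage I.1 — burden on prosecution; standard: a heightened civil standard (weight is at least 79).
    (a): 96 − 16 = 80 ≥ 79 [met]
    (b): 87 − 4 = 83 ≥ 79 [met]
  Stage I.1 is satisfied; the onus moves to the accused.
Stage I.2 — burden on accused; standard: a more-likely-than-not showing (weight exceeds 48).
    (c): 87 − 39 = 48 ≤ 48 [not met]
  Stage I.2 not carried; the accused fails its burden.
The analysis ends at Stage I.2; the prosecution prevails on this issue.
— Issue II —
Stage II.1 (prosecution, the balance of probabilities, weight is at least 50): (d) 52 ≥ 50 — meets; (e) net 73−23=50 ≥ 50 — meets.
  All elements met. The burden passes to the accused.
Stage II.2 (accused, the balance of probabilities, weight is at least 50): (f) 51 ≥ 50 — meets; (g) net 61−11=50 ≥ 50 — meets.
  The accused carries the last stage.
With every stage satisfied, the accused prevails on this issue.
Per-issue: Issue I → prosecution; Issue II → accused. The prosecution must prevail on every issue; overall, the accused prevails.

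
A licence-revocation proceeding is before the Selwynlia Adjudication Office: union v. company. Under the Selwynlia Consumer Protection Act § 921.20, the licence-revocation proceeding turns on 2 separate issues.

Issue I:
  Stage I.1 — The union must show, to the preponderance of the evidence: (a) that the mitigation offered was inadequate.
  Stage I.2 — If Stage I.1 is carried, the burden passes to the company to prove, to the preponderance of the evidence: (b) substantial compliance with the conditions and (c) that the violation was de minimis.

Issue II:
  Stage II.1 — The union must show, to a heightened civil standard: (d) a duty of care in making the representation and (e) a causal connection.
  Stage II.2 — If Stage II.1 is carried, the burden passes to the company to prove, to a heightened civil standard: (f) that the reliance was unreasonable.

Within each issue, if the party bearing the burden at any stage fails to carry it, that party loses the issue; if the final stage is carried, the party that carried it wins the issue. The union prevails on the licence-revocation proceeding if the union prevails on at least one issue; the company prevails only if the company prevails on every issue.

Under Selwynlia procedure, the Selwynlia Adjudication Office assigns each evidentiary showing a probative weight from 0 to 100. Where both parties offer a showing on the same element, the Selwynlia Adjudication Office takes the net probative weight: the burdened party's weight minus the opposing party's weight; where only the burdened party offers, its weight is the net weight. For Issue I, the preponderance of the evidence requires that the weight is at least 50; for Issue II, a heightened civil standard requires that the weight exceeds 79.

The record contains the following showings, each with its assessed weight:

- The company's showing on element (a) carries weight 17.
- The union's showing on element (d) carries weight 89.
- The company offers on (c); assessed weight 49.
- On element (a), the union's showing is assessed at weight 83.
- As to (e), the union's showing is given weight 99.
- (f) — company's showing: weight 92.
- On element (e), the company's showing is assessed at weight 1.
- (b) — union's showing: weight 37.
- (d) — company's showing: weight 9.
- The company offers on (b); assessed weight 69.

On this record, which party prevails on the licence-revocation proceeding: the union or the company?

union

— Issue I —
Stage I.1 (union, the preponderance of the evidence, weight is at least 50): (a) net 83−17=66 ≥ 50 — meets.
  All elements met. The burden passes to the company.
Stage I.2 (company, the preponderance of the evidence, weight is at least 50): (b) net 69−37=32 < 50 — fails; (c) 49 < 50 — fails.
  Not every element is met, so the company fails to carry Stage I.2.
The analysis ends at Stage I.2; the union prevails on this issue.
— Issue II —
Stage II.1 — burden on union; standard: a heightened civil standard (weight exceeds 79).
    (d): 89 − 9 = 80 > 79 [met]
    (e): 99 − 1 = 98 > 79 [met]
  Stage II.1 carried; the burden shifts to the company.
Stage II.2 — burden on company; standard: a heightened civil standard (weight exceeds 79).
    (f): 92 > 79 [met]
  Stage II.2 carried; the final stage is satisfied.
All stages carried — the company prevails on this issue.
Per-issue: Issue I → union; Issue II → company. The union must prevail on at least one issue; overall, the union prevails.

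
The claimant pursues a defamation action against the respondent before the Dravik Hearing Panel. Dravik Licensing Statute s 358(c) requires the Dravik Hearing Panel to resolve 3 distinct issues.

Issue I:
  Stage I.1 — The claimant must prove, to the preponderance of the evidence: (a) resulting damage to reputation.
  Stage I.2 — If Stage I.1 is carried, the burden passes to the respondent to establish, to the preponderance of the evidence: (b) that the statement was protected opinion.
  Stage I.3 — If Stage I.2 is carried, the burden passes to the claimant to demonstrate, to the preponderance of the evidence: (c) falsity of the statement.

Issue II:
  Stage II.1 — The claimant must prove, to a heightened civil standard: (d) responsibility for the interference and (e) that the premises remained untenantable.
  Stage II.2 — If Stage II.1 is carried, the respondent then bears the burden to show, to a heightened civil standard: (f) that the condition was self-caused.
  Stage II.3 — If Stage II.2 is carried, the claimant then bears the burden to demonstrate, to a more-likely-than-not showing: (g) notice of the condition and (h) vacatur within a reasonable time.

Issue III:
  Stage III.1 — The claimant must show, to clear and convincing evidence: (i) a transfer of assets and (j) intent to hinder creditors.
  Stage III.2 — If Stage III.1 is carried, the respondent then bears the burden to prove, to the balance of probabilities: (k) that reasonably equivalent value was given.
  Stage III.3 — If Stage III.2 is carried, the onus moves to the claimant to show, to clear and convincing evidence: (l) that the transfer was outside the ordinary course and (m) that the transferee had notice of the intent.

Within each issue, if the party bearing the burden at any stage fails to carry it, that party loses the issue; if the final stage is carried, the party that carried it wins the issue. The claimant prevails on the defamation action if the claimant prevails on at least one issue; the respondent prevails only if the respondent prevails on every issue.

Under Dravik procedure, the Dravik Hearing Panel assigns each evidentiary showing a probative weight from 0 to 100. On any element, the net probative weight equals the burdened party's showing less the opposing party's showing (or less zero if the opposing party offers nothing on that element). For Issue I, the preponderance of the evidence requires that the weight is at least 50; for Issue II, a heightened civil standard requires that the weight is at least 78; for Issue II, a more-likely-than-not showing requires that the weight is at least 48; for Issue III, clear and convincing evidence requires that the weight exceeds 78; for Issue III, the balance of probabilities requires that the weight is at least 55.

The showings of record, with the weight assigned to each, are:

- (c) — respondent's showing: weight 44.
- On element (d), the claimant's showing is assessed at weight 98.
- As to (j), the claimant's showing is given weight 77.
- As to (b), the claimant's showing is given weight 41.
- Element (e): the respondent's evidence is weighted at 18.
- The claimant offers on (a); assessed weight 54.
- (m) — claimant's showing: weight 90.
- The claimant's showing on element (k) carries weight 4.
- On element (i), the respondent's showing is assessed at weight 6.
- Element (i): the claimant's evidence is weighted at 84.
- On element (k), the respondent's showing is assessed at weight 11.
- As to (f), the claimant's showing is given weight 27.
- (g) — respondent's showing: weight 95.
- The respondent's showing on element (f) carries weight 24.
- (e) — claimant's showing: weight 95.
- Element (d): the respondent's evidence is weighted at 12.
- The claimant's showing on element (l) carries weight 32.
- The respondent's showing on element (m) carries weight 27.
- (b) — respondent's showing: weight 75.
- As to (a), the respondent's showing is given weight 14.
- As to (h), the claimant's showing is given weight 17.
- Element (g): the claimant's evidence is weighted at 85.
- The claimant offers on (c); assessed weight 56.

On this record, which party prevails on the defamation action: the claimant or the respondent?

respondent

— Issue I —
At Stage I.1 the claimant must meet the preponderance of the evidence (weight is at least 50): on (a) the weight is 54 less the opposing 14 gives net 40, which does not reach 50, so (a) does not meet the standard.
  Not every element is met, so the claimant fails to carry Stage I.1.
So the respondent prevails on this issue.
— Issue II —
At Stage II.1 the claimant must meet a heightened civil standard (weight is at least 78): on (d) the weight is 98 less the opposing 12 gives net 86, which does reach 78, so (d) meets the standard; on (e) the weight is 95 less the opposing 18 gives net 77, < 78, so (e) does not meet the standard.
  Not every element is met, so the claimant fails to carry Stage II.1.
The respondent prevails on this issue.
— Issue III —
Stage III.1 — burden on claimant; standard: clear and convincing evidence (weight exceeds 78).
    (i): 84 − 6 = 78 ≤ 78 [not met]
    (j): 77 ≤ 78 [not met]
  The claimant does not carry Stage III.1.
The respondent prevails on this issue.
Per-issue: Issue I → respondent; Issue II → respondent; Issue III → respondent. The claimant must prevail on at least one issue; overall, the respondent prevails.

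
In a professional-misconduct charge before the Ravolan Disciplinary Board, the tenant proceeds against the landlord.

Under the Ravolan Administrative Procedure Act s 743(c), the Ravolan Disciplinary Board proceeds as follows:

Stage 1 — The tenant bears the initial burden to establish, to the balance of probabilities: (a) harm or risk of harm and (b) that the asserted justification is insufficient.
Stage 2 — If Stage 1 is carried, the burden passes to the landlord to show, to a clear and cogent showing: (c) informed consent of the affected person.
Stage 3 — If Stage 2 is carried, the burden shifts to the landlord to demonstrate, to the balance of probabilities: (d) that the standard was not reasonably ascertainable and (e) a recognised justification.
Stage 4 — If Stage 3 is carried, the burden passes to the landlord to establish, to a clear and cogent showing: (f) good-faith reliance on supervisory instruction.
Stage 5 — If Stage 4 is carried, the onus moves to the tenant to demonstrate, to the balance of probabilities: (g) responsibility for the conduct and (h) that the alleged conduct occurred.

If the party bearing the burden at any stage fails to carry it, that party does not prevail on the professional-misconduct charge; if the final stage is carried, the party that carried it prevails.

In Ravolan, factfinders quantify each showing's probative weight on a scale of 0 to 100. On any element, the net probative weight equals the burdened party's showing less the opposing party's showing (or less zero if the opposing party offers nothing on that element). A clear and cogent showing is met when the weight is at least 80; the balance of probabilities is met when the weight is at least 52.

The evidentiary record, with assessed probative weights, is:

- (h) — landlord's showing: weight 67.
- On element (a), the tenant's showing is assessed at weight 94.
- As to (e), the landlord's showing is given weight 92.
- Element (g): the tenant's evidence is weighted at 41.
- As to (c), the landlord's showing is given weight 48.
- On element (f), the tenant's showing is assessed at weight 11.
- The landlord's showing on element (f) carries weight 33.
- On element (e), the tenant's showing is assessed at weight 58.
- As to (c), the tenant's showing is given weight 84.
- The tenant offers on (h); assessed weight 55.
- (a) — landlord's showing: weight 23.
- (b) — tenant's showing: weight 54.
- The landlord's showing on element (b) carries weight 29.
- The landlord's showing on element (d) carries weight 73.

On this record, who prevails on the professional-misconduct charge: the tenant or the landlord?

landlord

At Stage 1 the tenant must meet the balance of probabilities (weight is at least 52): on (a) the weight is 94 less the opposing 23 gives net 71, which does reach 52, so (a) meets the standard; on (b) the weight is 54 less the opposing 29 gives net 25, < 52, so (b) does not meet the standard.
  Stage 1 not carried; the tenant fails its burden.
The landlord prevails.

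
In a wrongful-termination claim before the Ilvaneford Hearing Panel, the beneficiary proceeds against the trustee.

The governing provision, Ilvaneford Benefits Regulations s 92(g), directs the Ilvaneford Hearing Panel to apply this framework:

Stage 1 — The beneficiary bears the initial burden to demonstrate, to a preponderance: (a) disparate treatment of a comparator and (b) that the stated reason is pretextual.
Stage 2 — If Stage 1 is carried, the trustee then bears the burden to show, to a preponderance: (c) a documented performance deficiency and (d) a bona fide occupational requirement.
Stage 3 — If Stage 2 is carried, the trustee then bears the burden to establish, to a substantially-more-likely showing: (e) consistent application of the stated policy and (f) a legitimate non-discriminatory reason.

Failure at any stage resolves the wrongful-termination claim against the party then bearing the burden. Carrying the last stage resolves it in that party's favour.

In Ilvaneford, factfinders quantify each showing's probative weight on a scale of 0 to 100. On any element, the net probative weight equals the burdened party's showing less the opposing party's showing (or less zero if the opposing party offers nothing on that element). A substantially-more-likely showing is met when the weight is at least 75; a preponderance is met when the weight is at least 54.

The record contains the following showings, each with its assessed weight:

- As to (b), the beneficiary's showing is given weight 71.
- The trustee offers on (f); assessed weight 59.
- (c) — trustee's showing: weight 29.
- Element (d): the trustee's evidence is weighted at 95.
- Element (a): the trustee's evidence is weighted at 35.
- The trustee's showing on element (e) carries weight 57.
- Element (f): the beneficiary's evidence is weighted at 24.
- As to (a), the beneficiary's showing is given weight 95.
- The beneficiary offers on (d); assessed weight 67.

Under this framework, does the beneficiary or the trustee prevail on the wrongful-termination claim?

beneficiary

Stage 1 — burden on beneficiary; standard: a preponderance (weight is at least 54).
    (a): 95 − 35 = 60 ≥ 54 [met]
    (b): 71 ≥ 54 [met]
  Stage 1 is satisfied; the onus moves to the trustee.
Stage 2 — burden on trustee; standard: a preponderance (weight is at least 54).
    (c): 29 < 54 [not met]
    (d): 95 − 67 = 28 < 54 [not met]
  The trustee does not carry Stage 2.
The analysis ends at Stage 2; the beneficiary prevails.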